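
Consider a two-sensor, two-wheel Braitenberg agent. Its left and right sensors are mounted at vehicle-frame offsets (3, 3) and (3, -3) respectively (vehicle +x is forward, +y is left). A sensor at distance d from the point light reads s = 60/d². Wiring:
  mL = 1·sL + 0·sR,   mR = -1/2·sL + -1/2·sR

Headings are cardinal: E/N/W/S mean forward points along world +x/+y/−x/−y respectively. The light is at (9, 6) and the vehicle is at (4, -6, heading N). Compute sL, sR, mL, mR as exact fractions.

left sensor world pos  = (1, -3); dL² = 145
right sensor world pos = (7, -3); dR² = 85
sL = 60/145 = 12/29
sR = 60/85 = 12/17
mL = 1·sL + 0·sR = 12/29
mR = -1/2·sL + -1/2·sR = -276/493

12/29 12/17 12/29 -276/493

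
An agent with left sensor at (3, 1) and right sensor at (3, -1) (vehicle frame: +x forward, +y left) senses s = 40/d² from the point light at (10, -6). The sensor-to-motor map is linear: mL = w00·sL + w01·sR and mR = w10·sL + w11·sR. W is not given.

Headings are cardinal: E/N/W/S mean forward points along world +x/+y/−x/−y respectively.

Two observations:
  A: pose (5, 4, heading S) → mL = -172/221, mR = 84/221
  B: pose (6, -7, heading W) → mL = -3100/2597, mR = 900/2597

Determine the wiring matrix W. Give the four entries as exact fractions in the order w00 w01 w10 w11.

-1/2 -1 1 -1/2

obs A: pose=(5,4,S) → sL=8/13, sR=8/17, mL=-172/221, mR=84/221
obs B: pose=(6,-7,W) → sL=40/53, sR=40/49, mL=-3100/2597, mR=900/2597
sensor matrix S = [[8/13, 8/17], [40/53, 40/49]]; det S = 84480/573937
solve [mL_A; mL_B] = S·[w00; w01] and [mR_A; mR_B] = S·[w10; w11]:
  w00 = -1/2, w01 = -1, w10 = 1, w11 = -1/2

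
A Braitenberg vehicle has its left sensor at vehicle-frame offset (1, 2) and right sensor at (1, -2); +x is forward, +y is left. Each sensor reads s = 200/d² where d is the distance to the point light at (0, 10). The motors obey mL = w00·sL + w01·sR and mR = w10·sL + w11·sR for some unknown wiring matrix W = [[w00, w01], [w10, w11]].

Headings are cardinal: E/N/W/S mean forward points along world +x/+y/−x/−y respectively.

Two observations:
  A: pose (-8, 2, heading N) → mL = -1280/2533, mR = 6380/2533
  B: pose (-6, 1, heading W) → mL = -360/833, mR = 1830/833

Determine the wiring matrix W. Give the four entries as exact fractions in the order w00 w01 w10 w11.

1/2 -1/2 1 1/2

obs A: pose=(-8,2,N) → sL=200/149, sR=40/17, mL=-1280/2533, mR=6380/2533
obs B: pose=(-6,1,W) → sL=20/17, sR=100/49, mL=-360/833, mR=1830/833
sensor matrix S = [[200/149, 40/17], [20/17, 100/49]]; det S = -60800/2109989
solve [mL_A; mL_B] = S·[w00; w01] and [mR_A; mR_B] = S·[w10; w11]:
  w00 = 1/2, w01 = -1/2, w10 = 1, w11 = 1/2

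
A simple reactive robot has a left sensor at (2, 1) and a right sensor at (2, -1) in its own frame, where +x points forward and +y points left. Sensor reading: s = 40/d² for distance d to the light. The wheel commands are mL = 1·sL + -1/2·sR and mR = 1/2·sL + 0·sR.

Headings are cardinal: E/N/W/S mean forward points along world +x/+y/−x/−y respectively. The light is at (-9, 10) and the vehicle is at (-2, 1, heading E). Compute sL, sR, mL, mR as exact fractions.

left sensor world pos  = (0, 2); dL² = 145
right sensor world pos = (0, 0); dR² = 181
sL = 40/145 = 8/29
sR = 40/181 = 40/181
mL = 1·sL + -1/2·sR = 868/5249
mR = 1/2·sL + 0·sR = 4/29

8/29 40/181 868/5249 4/29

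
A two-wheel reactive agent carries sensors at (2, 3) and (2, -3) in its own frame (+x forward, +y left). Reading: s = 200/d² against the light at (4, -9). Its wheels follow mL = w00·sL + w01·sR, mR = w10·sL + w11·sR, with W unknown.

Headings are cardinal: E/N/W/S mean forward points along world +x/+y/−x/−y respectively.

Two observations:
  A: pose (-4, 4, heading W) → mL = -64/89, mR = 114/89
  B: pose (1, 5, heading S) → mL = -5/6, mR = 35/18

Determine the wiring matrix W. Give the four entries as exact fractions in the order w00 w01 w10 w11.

obs A: pose=(-4,4,W) → sL=1, sR=50/89, mL=-64/89, mR=114/89
obs B: pose=(1,5,S) → sL=25/18, sR=10/9, mL=-5/6, mR=35/18
sensor matrix S = [[1, 50/89], [25/18, 10/9]]; det S = 265/801
solve [mL_A; mL_B] = S·[w00; w01] and [mR_A; mR_B] = S·[w10; w11]:
  w00 = -1, w01 = 1/2, w10 = 1, w11 = 1/2

-1 1/2 1 1/2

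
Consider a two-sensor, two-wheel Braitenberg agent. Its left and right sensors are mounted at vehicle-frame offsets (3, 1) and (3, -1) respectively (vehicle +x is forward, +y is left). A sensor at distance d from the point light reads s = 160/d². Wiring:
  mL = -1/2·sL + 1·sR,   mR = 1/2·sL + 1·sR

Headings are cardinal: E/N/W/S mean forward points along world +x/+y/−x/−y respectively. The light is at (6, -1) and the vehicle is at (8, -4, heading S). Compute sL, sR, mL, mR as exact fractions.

left sensor world pos  = (9, -7); dL² = 45
right sensor world pos = (7, -7); dR² = 37
sL = 160/45 = 32/9
sR = 160/37 = 160/37
mL = -1/2·sL + 1·sR = 848/333
mR = 1/2·sL + 1·sR = 2032/333

32/9 160/37 848/333 2032/333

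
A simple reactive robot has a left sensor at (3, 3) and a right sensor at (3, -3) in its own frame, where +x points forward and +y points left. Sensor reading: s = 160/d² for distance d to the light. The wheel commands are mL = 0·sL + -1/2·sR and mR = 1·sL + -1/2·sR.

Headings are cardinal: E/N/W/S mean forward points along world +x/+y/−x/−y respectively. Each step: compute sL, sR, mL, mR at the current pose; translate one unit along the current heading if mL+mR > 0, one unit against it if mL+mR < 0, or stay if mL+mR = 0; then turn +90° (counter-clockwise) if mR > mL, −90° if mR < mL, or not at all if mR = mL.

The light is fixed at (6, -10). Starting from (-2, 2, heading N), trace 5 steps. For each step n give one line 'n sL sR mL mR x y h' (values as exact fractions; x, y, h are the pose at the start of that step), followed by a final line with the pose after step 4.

n=0: pose=(-2,2,N); sL=80/173, sR=16/25; mL=-8/25, mR=616/4325; mL+mR=-768/4325 → advance -1; mR−mL=80/173 → turn +1·90°
n=1: pose=(-2,1,W); sL=32/37, sR=160/317; mL=-80/317, mR=7184/11729; mL+mR=4224/11729 → advance +1; mR−mL=32/37 → turn +1·90°
n=2: pose=(-3,1,S); sL=8/5, sR=10/13; mL=-5/13, mR=79/65; mL+mR=54/65 → advance +1; mR−mL=8/5 → turn +1·90°
n=3: pose=(-3,0,E); sL=32/41, sR=32/17; mL=-16/17, mR=-112/697; mL+mR=-768/697 → advance -1; mR−mL=32/41 → turn +1·90°
n=4: pose=(-4,0,N); sL=80/169, sR=80/109; mL=-40/109, mR=1960/18421; mL+mR=-4800/18421 → advance -1; mR−mL=80/169 → turn +1·90°

0 80/173 16/25 -8/25 616/4325 -2 2 N
1 32/37 160/317 -80/317 7184/11729 -2 1 W
2 8/5 10/13 -5/13 79/65 -3 1 S
3 32/41 32/17 -16/17 -112/697 -3 0 E
4 80/169 80/109 -40/109 1960/18421 -4 0 N
final -4 -1 W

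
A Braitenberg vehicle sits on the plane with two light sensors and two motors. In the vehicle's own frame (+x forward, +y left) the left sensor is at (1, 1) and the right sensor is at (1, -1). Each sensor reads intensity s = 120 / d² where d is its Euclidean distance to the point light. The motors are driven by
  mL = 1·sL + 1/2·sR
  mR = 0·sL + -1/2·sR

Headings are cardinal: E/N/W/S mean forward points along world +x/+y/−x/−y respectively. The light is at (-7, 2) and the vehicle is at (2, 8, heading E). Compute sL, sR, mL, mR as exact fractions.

120/149 24/25 4788/3725 -12/25

left sensor world pos  = (3, 9); dL² = 149
right sensor world pos = (3, 7); dR² = 125
sL = 120/149 = 120/149
sR = 120/125 = 24/25
mL = 1·sL + 1/2·sR = 4788/3725
mR = 0·sL + -1/2·sR = -12/25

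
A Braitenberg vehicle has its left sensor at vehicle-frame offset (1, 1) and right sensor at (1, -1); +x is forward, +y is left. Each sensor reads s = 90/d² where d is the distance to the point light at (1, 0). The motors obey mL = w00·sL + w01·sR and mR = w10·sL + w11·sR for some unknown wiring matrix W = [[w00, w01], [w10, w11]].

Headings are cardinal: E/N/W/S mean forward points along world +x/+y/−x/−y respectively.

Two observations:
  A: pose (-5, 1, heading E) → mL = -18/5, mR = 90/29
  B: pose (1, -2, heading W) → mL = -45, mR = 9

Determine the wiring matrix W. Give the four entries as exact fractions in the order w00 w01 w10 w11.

0 -1 1 0

obs A: pose=(-5,1,E) → sL=90/29, sR=18/5, mL=-18/5, mR=90/29
obs B: pose=(1,-2,W) → sL=9, sR=45, mL=-45, mR=9
sensor matrix S = [[90/29, 18/5], [9, 45]]; det S = 15552/145
solve [mL_A; mL_B] = S·[w00; w01] and [mR_A; mR_B] = S·[w10; w11]:
  w00 = 0, w01 = -1, w10 = 1, w11 = 0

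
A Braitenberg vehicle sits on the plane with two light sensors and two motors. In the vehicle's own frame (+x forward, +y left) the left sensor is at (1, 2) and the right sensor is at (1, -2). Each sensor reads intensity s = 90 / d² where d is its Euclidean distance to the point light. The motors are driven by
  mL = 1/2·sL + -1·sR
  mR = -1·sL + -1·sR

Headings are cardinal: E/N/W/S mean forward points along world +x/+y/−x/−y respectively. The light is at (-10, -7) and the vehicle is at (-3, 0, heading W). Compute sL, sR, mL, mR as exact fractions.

90/61 10/13 -25/793 -1780/793

left sensor world pos  = (-4, -2); dL² = 61
right sensor world pos = (-4, 2); dR² = 117
sL = 90/61 = 90/61
sR = 90/117 = 10/13
mL = 1/2·sL + -1·sR = -25/793
mR = -1·sL + -1·sR = -1780/793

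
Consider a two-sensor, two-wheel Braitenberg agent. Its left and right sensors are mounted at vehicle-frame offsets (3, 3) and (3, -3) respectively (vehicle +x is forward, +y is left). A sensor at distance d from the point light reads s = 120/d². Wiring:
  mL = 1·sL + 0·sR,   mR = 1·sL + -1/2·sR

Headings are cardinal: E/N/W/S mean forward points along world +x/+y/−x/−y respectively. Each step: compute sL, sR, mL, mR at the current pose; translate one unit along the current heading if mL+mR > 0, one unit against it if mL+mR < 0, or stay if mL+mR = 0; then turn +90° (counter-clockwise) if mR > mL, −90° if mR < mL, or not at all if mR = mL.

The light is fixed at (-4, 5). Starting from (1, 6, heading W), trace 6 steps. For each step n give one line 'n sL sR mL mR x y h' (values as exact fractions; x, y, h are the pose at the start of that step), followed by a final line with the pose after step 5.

n=0: pose=(1,6,W); sL=15, sR=6; mL=15, mR=12; mL+mR=27 → advance +1; mR−mL=-3 → turn -1·90°
n=1: pose=(0,6,N); sL=120/17, sR=24/13; mL=120/17, mR=1356/221; mL+mR=2916/221 → advance +1; mR−mL=-12/13 → turn -1·90°
n=2: pose=(0,7,E); sL=60/37, sR=12/5; mL=60/37, mR=78/185; mL+mR=378/185 → advance +1; mR−mL=-6/5 → turn -1·90°
n=3: pose=(1,7,S); sL=24/13, sR=24; mL=24/13, mR=-132/13; mL+mR=-108/13 → advance -1; mR−mL=-12 → turn -1·90°
n=4: pose=(1,8,W); sL=30, sR=3; mL=30, mR=57/2; mL+mR=117/2 → advance +1; mR−mL=-3/2 → turn -1·90°
n=5: pose=(0,8,N); sL=120/37, sR=24/17; mL=120/37, mR=1596/629; mL+mR=3636/629 → advance +1; mR−mL=-12/17 → turn -1·90°

0 15 6 15 12 1 6 W
1 120/17 24/13 120/17 1356/221 0 6 N
2 60/37 12/5 60/37 78/185 0 7 E
3 24/13 24 24/13 -132/13 1 7 S
4 30 3 30 57/2 1 8 W
5 120/37 24/17 120/37 1596/629 0 8 N
final 0 9 E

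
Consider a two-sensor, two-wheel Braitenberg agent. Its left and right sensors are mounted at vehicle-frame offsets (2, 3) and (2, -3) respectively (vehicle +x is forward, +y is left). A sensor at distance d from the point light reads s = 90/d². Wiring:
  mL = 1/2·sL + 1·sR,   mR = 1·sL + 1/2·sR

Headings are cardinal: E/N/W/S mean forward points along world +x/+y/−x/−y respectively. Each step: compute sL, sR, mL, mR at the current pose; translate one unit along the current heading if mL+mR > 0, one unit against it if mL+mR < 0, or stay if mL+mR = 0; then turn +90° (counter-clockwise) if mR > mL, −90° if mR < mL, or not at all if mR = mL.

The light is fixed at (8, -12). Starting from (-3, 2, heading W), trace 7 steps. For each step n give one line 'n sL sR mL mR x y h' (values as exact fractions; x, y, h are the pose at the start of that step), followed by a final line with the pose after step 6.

0 9/29 45/229 4671/13282 5427/13282 -3 2 W
1 2/5 10/41 91/205 107/205 -4 2 S
2 45/178 9/20 513/890 1701/3560 -4 1 E
3 18/37 90/317 6183/11729 7371/11729 -3 1 S
4 5/17 5/9 215/306 175/306 -3 0 E
5 90/149 90/269 25515/40081 30915/40081 -2 0 S
6 9/26 45/64 729/832 1161/1664 -2 -1 E
final -1 -1 S

n=0: pose=(-3,2,W); sL=9/29, sR=45/229; mL=4671/13282, mR=5427/13282; mL+mR=5049/6641 → advance +1; mR−mL=378/6641 → turn +1·90°
n=1: pose=(-4,2,S); sL=2/5, sR=10/41; mL=91/205, mR=107/205; mL+mR=198/205 → advance +1; mR−mL=16/205 → turn +1·90°
n=2: pose=(-4,1,E); sL=45/178, sR=9/20; mL=513/890, mR=1701/3560; mL+mR=3753/3560 → advance +1; mR−mL=-351/3560 → turn -1·90°
n=3: pose=(-3,1,S); sL=18/37, sR=90/317; mL=6183/11729, mR=7371/11729; mL+mR=13554/11729 → advance +1; mR−mL=1188/11729 → turn +1·90°
n=4: pose=(-3,0,E); sL=5/17, sR=5/9; mL=215/306, mR=175/306; mL+mR=65/51 → advance +1; mR−mL=-20/153 → turn -1·90°
n=5: pose=(-2,0,S); sL=90/149, sR=90/269; mL=25515/40081, mR=30915/40081; mL+mR=56430/40081 → advance +1; mR−mL=5400/40081 → turn +1·90°
n=6: pose=(-2,-1,E); sL=9/26, sR=45/64; mL=729/832, mR=1161/1664; mL+mR=2619/1664 → advance +1; mR−mL=-297/1664 → turn -1·90°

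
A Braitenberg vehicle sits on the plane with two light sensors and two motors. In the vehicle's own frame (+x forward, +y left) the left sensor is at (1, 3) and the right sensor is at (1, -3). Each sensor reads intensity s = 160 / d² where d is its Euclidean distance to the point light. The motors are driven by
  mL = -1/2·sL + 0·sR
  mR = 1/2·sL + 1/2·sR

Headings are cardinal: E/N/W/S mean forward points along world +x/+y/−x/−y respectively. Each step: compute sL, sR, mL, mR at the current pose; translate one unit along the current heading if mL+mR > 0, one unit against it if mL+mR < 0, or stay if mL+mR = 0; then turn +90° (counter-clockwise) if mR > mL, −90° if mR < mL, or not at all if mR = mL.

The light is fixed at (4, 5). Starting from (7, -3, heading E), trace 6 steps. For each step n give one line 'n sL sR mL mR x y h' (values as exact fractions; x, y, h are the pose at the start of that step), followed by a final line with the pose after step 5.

n=0: pose=(7,-3,E); sL=160/41, sR=160/137; mL=-80/41, mR=14240/5617; mL+mR=80/137 → advance +1; mR−mL=25200/5617 → turn +1·90°
n=1: pose=(8,-3,N); sL=16/5, sR=80/49; mL=-8/5, mR=592/245; mL+mR=40/49 → advance +1; mR−mL=984/245 → turn +1·90°
n=2: pose=(8,-2,W); sL=160/109, sR=32/5; mL=-80/109, mR=2144/545; mL+mR=16/5 → advance +1; mR−mL=2544/545 → turn +1·90°
n=3: pose=(7,-2,S); sL=8/5, sR=5/2; mL=-4/5, mR=41/20; mL+mR=5/4 → advance +1; mR−mL=57/20 → turn +1·90°
n=4: pose=(7,-3,E); sL=160/41, sR=160/137; mL=-80/41, mR=14240/5617; mL+mR=80/137 → advance +1; mR−mL=25200/5617 → turn +1·90°
n=5: pose=(8,-3,N); sL=16/5, sR=80/49; mL=-8/5, mR=592/245; mL+mR=40/49 → advance +1; mR−mL=984/245 → turn +1·90°

0 160/41 160/137 -80/41 14240/5617 7 -3 E
1 16/5 80/49 -8/5 592/245 8 -3 N
2 160/109 32/5 -80/109 2144/545 8 -2 W
3 8/5 5/2 -4/5 41/20 7 -2 S
4 160/41 160/137 -80/41 14240/5617 7 -3 E
5 16/5 80/49 -8/5 592/245 8 -3 N
final 8 -2 W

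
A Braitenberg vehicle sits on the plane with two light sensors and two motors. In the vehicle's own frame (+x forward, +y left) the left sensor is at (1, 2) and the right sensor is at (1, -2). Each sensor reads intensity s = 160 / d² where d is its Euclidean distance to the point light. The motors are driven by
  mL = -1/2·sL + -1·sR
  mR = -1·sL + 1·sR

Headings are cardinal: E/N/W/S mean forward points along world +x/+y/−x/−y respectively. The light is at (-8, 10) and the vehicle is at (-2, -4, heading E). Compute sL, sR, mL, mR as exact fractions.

left sensor world pos  = (-1, -2); dL² = 193
right sensor world pos = (-1, -6); dR² = 305
sL = 160/193 = 160/193
sR = 160/305 = 32/61
mL = -1/2·sL + -1·sR = -11056/11773
mR = -1·sL + 1·sR = -3584/11773

160/193 32/61 -11056/11773 -3584/11773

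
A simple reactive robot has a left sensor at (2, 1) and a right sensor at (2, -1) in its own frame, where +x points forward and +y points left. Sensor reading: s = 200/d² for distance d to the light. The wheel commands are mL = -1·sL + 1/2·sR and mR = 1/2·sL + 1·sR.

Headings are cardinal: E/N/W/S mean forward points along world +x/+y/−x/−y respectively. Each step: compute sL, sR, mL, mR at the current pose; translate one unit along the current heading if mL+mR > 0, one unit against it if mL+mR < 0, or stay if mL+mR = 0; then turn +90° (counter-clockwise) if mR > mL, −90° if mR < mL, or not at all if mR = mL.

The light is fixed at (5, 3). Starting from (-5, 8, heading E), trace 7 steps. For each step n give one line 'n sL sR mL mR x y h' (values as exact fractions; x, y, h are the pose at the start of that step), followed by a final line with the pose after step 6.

n=0: pose=(-5,8,E); sL=2, sR=5/2; mL=-3/4, mR=7/2; mL+mR=11/4 → advance +1; mR−mL=17/4 → turn +1·90°
n=1: pose=(-4,8,N); sL=200/149, sR=200/113; mL=-7700/16837, mR=41100/16837; mL+mR=33400/16837 → advance +1; mR−mL=48800/16837 → turn +1·90°
n=2: pose=(-4,9,W); sL=100/73, sR=20/17; mL=-970/1241, mR=2310/1241; mL+mR=1340/1241 → advance +1; mR−mL=3280/1241 → turn +1·90°
n=3: pose=(-5,9,S); sL=200/97, sR=200/137; mL=-17700/13289, mR=33100/13289; mL+mR=15400/13289 → advance +1; mR−mL=50800/13289 → turn +1·90°
n=4: pose=(-5,8,E); sL=2, sR=5/2; mL=-3/4, mR=7/2; mL+mR=11/4 → advance +1; mR−mL=17/4 → turn +1·90°
n=5: pose=(-4,8,N); sL=200/149, sR=200/113; mL=-7700/16837, mR=41100/16837; mL+mR=33400/16837 → advance +1; mR−mL=48800/16837 → turn +1·90°
n=6: pose=(-4,9,W); sL=100/73, sR=20/17; mL=-970/1241, mR=2310/1241; mL+mR=1340/1241 → advance +1; mR−mL=3280/1241 → turn +1·90°

0 2 5/2 -3/4 7/2 -5 8 E
1 200/149 200/113 -7700/16837 41100/16837 -4 8 N
2 100/73 20/17 -970/1241 2310/1241 -4 9 W
3 200/97 200/137 -17700/13289 33100/13289 -5 9 S
4 2 5/2 -3/4 7/2 -5 8 E
5 200/149 200/113 -7700/16837 41100/16837 -4 8 N
6 100/73 20/17 -970/1241 2310/1241 -4 9 W
final -5 9 S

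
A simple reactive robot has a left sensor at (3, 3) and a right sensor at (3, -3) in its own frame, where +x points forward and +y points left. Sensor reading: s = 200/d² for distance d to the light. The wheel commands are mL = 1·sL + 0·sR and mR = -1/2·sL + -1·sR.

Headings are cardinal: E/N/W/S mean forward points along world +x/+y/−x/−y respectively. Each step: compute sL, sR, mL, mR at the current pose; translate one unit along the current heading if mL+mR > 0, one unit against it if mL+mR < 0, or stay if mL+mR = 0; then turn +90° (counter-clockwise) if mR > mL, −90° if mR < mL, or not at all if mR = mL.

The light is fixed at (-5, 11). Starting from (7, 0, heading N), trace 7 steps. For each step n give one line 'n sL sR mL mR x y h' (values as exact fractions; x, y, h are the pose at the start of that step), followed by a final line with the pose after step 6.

0 40/29 200/289 40/29 -11580/8381 7 0 N
1 100/153 4/9 100/153 -118/153 7 -1 E
2 200/421 200/289 200/421 -113100/121669 6 -1 S
3 10/13 25/16 10/13 -405/208 6 0 W
4 40/29 200/289 40/29 -11580/8381 7 0 N
5 100/153 4/9 100/153 -118/153 7 -1 E
6 200/421 200/289 200/421 -113100/121669 6 -1 S
final 6 0 W

n=0: pose=(7,0,N); sL=40/29, sR=200/289; mL=40/29, mR=-11580/8381; mL+mR=-20/8381 → advance -1; mR−mL=-23140/8381 → turn -1·90°
n=1: pose=(7,-1,E); sL=100/153, sR=4/9; mL=100/153, mR=-118/153; mL+mR=-2/17 → advance -1; mR−mL=-218/153 → turn -1·90°
n=2: pose=(6,-1,S); sL=200/421, sR=200/289; mL=200/421, mR=-113100/121669; mL+mR=-55300/121669 → advance -1; mR−mL=-170900/121669 → turn -1·90°
n=3: pose=(6,0,W); sL=10/13, sR=25/16; mL=10/13, mR=-405/208; mL+mR=-245/208 → advance -1; mR−mL=-565/208 → turn -1·90°
n=4: pose=(7,0,N); sL=40/29, sR=200/289; mL=40/29, mR=-11580/8381; mL+mR=-20/8381 → advance -1; mR−mL=-23140/8381 → turn -1·90°
n=5: pose=(7,-1,E); sL=100/153, sR=4/9; mL=100/153, mR=-118/153; mL+mR=-2/17 → advance -1; mR−mL=-218/153 → turn -1·90°
n=6: pose=(6,-1,S); sL=200/421, sR=200/289; mL=200/421, mR=-113100/121669; mL+mR=-55300/121669 → advance -1; mR−mL=-170900/121669 → turn -1·90°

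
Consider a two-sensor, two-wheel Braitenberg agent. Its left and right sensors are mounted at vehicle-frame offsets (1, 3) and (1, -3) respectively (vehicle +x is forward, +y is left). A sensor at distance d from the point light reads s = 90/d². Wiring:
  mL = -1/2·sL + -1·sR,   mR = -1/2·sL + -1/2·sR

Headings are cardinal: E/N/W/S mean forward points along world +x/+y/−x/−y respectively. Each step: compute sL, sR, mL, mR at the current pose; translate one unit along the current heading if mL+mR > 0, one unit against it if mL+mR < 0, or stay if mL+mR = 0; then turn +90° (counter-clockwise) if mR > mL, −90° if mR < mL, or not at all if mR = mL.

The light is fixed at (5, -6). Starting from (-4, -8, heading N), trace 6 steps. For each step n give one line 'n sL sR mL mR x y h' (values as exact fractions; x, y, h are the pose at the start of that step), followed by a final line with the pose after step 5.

n=0: pose=(-4,-8,N); sL=18/29, sR=90/37; mL=-2943/1073, mR=-1638/1073; mL+mR=-4581/1073 → advance -1; mR−mL=45/37 → turn +1·90°
n=1: pose=(-4,-9,W); sL=45/68, sR=9/10; mL=-837/680, mR=-531/680; mL+mR=-171/85 → advance -1; mR−mL=9/20 → turn +1·90°
n=2: pose=(-3,-9,S); sL=90/41, sR=90/137; mL=-9855/5617, mR=-8010/5617; mL+mR=-17865/5617 → advance -1; mR−mL=45/137 → turn +1·90°
n=3: pose=(-3,-8,E); sL=9/5, sR=45/37; mL=-783/370, mR=-279/185; mL+mR=-1341/370 → advance -1; mR−mL=45/74 → turn +1·90°
n=4: pose=(-4,-8,N); sL=18/29, sR=90/37; mL=-2943/1073, mR=-1638/1073; mL+mR=-4581/1073 → advance -1; mR−mL=45/37 → turn +1·90°
n=5: pose=(-4,-9,W); sL=45/68, sR=9/10; mL=-837/680, mR=-531/680; mL+mR=-171/85 → advance -1; mR−mL=9/20 → turn +1·90°

0 18/29 90/37 -2943/1073 -1638/1073 -4 -8 N
1 45/68 9/10 -837/680 -531/680 -4 -9 W
2 90/41 90/137 -9855/5617 -8010/5617 -3 -9 S
3 9/5 45/37 -783/370 -279/185 -3 -8 E
4 18/29 90/37 -2943/1073 -1638/1073 -4 -8 N
5 45/68 9/10 -837/680 -531/680 -4 -9 W
final -3 -9 S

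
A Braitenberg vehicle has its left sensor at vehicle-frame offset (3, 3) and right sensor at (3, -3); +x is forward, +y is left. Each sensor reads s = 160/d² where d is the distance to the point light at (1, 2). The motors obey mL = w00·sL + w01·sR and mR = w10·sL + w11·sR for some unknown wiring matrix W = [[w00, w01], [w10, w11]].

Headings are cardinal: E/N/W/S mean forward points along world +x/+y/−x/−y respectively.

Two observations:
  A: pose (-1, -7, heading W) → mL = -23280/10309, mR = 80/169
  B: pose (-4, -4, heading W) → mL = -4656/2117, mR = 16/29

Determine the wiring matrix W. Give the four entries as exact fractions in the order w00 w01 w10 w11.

obs A: pose=(-1,-7,W) → sL=160/169, sR=160/61, mL=-23280/10309, mR=80/169
obs B: pose=(-4,-4,W) → sL=32/29, sR=160/73, mL=-4656/2117, mR=16/29
sensor matrix S = [[160/169, 160/61], [32/29, 160/73]]; det S = -17879040/21824153
solve [mL_A; mL_B] = S·[w00; w01] and [mR_A; mR_B] = S·[w10; w11]:
  w00 = -1, w01 = -1/2, w10 = 1/2, w11 = 0

-1 -1/2 1/2 0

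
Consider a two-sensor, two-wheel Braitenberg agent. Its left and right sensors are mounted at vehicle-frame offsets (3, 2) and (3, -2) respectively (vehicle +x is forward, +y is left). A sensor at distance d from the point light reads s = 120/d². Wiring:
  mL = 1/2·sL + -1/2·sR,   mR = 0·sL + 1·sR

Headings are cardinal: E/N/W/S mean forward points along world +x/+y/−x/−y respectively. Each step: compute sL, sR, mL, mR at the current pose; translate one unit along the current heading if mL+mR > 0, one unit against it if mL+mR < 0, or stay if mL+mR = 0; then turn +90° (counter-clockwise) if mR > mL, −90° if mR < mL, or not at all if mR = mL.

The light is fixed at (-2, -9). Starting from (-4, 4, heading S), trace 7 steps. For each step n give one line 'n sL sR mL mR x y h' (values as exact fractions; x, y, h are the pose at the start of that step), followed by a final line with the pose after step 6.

n=0: pose=(-4,4,S); sL=6/5, sR=30/29; mL=12/145, mR=30/29; mL+mR=162/145 → advance +1; mR−mL=138/145 → turn +1·90°
n=1: pose=(-4,3,E); sL=120/197, sR=120/101; mL=-5760/19897, mR=120/101; mL+mR=17880/19897 → advance +1; mR−mL=29400/19897 → turn +1·90°
n=2: pose=(-3,3,N); sL=20/39, sR=60/113; mL=-40/4407, mR=60/113; mL+mR=2300/4407 → advance +1; mR−mL=2380/4407 → turn +1·90°
n=3: pose=(-3,4,W); sL=120/137, sR=120/241; mL=6240/33017, mR=120/241; mL+mR=22680/33017 → advance +1; mR−mL=10200/33017 → turn +1·90°
n=4: pose=(-4,4,S); sL=6/5, sR=30/29; mL=12/145, mR=30/29; mL+mR=162/145 → advance +1; mR−mL=138/145 → turn +1·90°
n=5: pose=(-4,3,E); sL=120/197, sR=120/101; mL=-5760/19897, mR=120/101; mL+mR=17880/19897 → advance +1; mR−mL=29400/19897 → turn +1·90°
n=6: pose=(-3,3,N); sL=20/39, sR=60/113; mL=-40/4407, mR=60/113; mL+mR=2300/4407 → advance +1; mR−mL=2380/4407 → turn +1·90°

0 6/5 30/29 12/145 30/29 -4 4 S
1 120/197 120/101 -5760/19897 120/101 -4 3 E
2 20/39 60/113 -40/4407 60/113 -3 3 N
3 120/137 120/241 6240/33017 120/241 -3 4 W
4 6/5 30/29 12/145 30/29 -4 4 S
5 120/197 120/101 -5760/19897 120/101 -4 3 E
6 20/39 60/113 -40/4407 60/113 -3 3 N
final -3 4 W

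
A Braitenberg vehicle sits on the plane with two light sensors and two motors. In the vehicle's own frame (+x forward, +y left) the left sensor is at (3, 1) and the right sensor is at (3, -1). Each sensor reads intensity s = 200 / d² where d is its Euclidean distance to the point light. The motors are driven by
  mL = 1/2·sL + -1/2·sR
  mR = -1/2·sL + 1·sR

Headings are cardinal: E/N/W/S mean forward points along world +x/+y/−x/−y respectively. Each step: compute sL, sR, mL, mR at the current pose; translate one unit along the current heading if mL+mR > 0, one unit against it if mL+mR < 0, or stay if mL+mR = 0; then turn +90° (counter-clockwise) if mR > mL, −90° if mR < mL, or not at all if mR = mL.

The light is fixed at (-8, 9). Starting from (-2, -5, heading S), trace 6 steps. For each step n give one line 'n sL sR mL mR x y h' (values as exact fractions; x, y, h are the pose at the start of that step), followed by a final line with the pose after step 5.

0 100/169 100/157 -600/26533 9050/26533 -2 -5 S
1 200/277 200/337 6000/93349 21700/93349 -2 -6 E
2 10/9 25/26 35/468 95/234 -1 -6 N
3 200/241 40/37 -1120/8917 5940/8917 -1 -5 W
4 100/169 100/157 -600/26533 9050/26533 -2 -5 S
5 200/277 200/337 6000/93349 21700/93349 -2 -6 E
final -1 -6 N

n=0: pose=(-2,-5,S); sL=100/169, sR=100/157; mL=-600/26533, mR=9050/26533; mL+mR=50/157 → advance +1; mR−mL=9650/26533 → turn +1·90°
n=1: pose=(-2,-6,E); sL=200/277, sR=200/337; mL=6000/93349, mR=21700/93349; mL+mR=100/337 → advance +1; mR−mL=15700/93349 → turn +1·90°
n=2: pose=(-1,-6,N); sL=10/9, sR=25/26; mL=35/468, mR=95/234; mL+mR=25/52 → advance +1; mR−mL=155/468 → turn +1·90°
n=3: pose=(-1,-5,W); sL=200/241, sR=40/37; mL=-1120/8917, mR=5940/8917; mL+mR=20/37 → advance +1; mR−mL=7060/8917 → turn +1·90°
n=4: pose=(-2,-5,S); sL=100/169, sR=100/157; mL=-600/26533, mR=9050/26533; mL+mR=50/157 → advance +1; mR−mL=9650/26533 → turn +1·90°
n=5: pose=(-2,-6,E); sL=200/277, sR=200/337; mL=6000/93349, mR=21700/93349; mL+mR=100/337 → advance +1; mR−mL=15700/93349 → turn +1·90°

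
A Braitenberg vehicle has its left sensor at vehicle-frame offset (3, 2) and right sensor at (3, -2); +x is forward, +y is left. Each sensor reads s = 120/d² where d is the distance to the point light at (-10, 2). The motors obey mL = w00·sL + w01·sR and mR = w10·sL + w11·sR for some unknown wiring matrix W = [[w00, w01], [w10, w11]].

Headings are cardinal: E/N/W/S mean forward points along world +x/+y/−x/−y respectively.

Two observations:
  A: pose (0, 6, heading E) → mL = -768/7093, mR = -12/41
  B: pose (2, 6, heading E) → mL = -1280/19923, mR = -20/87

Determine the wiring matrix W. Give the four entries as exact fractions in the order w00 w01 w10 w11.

obs A: pose=(0,6,E) → sL=24/41, sR=120/173, mL=-768/7093, mR=-12/41
obs B: pose=(2,6,E) → sL=40/87, sR=120/229, mL=-1280/19923, mR=-20/87
sensor matrix S = [[24/41, 120/173], [40/87, 120/229]]; det S = -573440/47104613
solve [mL_A; mL_B] = S·[w00; w01] and [mR_A; mR_B] = S·[w10; w11]:
  w00 = 1, w01 = -1, w10 = -1/2, w11 = 0

1 -1 -1/2 0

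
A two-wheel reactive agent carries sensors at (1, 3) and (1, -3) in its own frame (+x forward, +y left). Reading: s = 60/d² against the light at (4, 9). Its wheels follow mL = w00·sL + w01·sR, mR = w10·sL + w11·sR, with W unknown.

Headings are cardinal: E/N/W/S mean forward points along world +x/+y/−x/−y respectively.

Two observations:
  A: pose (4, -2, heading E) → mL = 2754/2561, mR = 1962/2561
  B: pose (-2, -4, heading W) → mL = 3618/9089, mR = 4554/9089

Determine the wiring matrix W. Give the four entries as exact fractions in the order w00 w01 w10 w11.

obs A: pose=(4,-2,E) → sL=12/13, sR=60/197, mL=2754/2561, mR=1962/2561
obs B: pose=(-2,-4,W) → sL=12/61, sR=60/149, mL=3618/9089, mR=4554/9089
sensor matrix S = [[12/13, 60/197], [12/61, 60/149]]; det S = 7257600/23276929
solve [mL_A; mL_B] = S·[w00; w01] and [mR_A; mR_B] = S·[w10; w11]:
  w00 = 1, w01 = 1/2, w10 = 1/2, w11 = 1

1 1/2 1/2 1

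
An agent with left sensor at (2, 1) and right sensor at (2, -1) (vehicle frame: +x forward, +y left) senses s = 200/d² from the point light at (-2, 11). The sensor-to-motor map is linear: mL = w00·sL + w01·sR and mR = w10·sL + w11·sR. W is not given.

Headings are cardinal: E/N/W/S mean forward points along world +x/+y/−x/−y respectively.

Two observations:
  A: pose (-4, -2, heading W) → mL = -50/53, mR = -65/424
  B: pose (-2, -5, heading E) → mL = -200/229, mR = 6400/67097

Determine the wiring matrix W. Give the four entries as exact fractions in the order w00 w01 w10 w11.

obs A: pose=(-4,-2,W) → sL=50/53, sR=5/4, mL=-50/53, mR=-65/424
obs B: pose=(-2,-5,E) → sL=200/229, sR=200/293, mL=-200/229, mR=6400/67097
sensor matrix S = [[50/53, 5/4], [200/229, 200/293]]; det S = -1592250/3556141
solve [mL_A; mL_B] = S·[w00; w01] and [mR_A; mR_B] = S·[w10; w11]:
  w00 = -1, w01 = 0, w10 = 1/2, w11 = -1/2

-1 0 1/2 -1/2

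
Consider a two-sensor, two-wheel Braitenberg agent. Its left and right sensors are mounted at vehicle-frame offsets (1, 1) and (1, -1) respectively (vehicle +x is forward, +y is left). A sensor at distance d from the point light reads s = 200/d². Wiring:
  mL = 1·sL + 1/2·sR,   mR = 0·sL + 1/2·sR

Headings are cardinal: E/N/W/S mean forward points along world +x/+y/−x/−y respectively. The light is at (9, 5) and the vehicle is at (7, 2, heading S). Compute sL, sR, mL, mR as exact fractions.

left sensor world pos  = (8, 1); dL² = 17
right sensor world pos = (6, 1); dR² = 25
sL = 200/17 = 200/17
sR = 200/25 = 8
mL = 1·sL + 1/2·sR = 268/17
mR = 0·sL + 1/2·sR = 4

200/17 8 268/17 4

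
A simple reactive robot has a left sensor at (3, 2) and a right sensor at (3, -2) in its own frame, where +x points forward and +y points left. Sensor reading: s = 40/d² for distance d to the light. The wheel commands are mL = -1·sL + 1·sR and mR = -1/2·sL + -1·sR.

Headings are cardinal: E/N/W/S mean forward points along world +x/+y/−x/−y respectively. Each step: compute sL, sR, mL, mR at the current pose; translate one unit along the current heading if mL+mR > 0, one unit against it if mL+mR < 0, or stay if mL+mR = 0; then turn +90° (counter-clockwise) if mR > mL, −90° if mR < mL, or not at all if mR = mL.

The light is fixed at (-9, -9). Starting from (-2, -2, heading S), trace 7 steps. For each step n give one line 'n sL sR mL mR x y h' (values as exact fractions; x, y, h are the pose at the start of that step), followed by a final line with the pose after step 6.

n=0: pose=(-2,-2,S); sL=40/97, sR=40/41; mL=2240/3977, mR=-4700/3977; mL+mR=-60/97 → advance -1; mR−mL=-6940/3977 → turn -1·90°
n=1: pose=(-2,-1,W); sL=10/13, sR=10/29; mL=-160/377, mR=-275/377; mL+mR=-15/13 → advance -1; mR−mL=-115/377 → turn -1·90°
n=2: pose=(-1,-1,N); sL=40/157, sR=40/221; mL=-2560/34697, mR=-10700/34697; mL+mR=-60/157 → advance -1; mR−mL=-8140/34697 → turn -1·90°
n=3: pose=(-1,-2,E); sL=20/101, sR=20/73; mL=560/7373, mR=-2750/7373; mL+mR=-30/101 → advance -1; mR−mL=-3310/7373 → turn -1·90°
n=4: pose=(-2,-2,S); sL=40/97, sR=40/41; mL=2240/3977, mR=-4700/3977; mL+mR=-60/97 → advance -1; mR−mL=-6940/3977 → turn -1·90°
n=5: pose=(-2,-1,W); sL=10/13, sR=10/29; mL=-160/377, mR=-275/377; mL+mR=-15/13 → advance -1; mR−mL=-115/377 → turn -1·90°
n=6: pose=(-1,-1,N); sL=40/157, sR=40/221; mL=-2560/34697, mR=-10700/34697; mL+mR=-60/157 → advance -1; mR−mL=-8140/34697 → turn -1·90°

0 40/97 40/41 2240/3977 -4700/3977 -2 -2 S
1 10/13 10/29 -160/377 -275/377 -2 -1 W
2 40/157 40/221 -2560/34697 -10700/34697 -1 -1 N
3 20/101 20/73 560/7373 -2750/7373 -1 -2 E
4 40/97 40/41 2240/3977 -4700/3977 -2 -2 S
5 10/13 10/29 -160/377 -275/377 -2 -1 W
6 40/157 40/221 -2560/34697 -10700/34697 -1 -1 N
final -1 -2 E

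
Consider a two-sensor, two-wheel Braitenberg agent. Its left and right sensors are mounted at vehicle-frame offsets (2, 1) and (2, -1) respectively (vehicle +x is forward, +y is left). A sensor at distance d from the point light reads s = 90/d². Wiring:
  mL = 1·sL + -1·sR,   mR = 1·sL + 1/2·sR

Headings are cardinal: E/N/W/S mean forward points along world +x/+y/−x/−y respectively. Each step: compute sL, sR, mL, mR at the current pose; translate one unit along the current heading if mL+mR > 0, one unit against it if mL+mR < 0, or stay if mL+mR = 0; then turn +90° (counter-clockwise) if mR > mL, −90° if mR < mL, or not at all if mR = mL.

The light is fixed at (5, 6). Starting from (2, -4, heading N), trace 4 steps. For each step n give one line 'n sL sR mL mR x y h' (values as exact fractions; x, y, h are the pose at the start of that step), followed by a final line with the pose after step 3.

n=0: pose=(2,-4,N); sL=9/8, sR=45/34; mL=-27/136, mR=243/136; mL+mR=27/17 → advance +1; mR−mL=135/68 → turn +1·90°
n=1: pose=(2,-3,W); sL=18/25, sR=90/89; mL=-648/2225, mR=2727/2225; mL+mR=2079/2225 → advance +1; mR−mL=135/89 → turn +1·90°
n=2: pose=(1,-3,S); sL=9/13, sR=45/73; mL=72/949, mR=1899/1898; mL+mR=2043/1898 → advance +1; mR−mL=135/146 → turn +1·90°
n=3: pose=(1,-4,E); sL=18/17, sR=18/25; mL=144/425, mR=603/425; mL+mR=747/425 → advance +1; mR−mL=27/25 → turn +1·90°

0 9/8 45/34 -27/136 243/136 2 -4 N
1 18/25 90/89 -648/2225 2727/2225 2 -3 W
2 9/13 45/73 72/949 1899/1898 1 -3 S
3 18/17 18/25 144/425 603/425 1 -4 E
final 2 -4 N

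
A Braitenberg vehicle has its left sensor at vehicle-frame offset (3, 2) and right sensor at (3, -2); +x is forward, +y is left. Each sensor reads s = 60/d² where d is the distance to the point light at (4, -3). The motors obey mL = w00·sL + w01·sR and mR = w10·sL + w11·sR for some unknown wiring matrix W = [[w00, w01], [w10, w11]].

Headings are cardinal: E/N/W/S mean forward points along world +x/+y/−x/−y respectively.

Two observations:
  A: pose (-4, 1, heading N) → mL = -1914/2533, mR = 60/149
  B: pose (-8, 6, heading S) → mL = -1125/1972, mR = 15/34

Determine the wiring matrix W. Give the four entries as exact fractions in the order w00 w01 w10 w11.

obs A: pose=(-4,1,N) → sL=60/149, sR=12/17, mL=-1914/2533, mR=60/149
obs B: pose=(-8,6,S) → sL=15/34, sR=15/58, mL=-1125/1972, mR=15/34
sensor matrix S = [[60/149, 12/17], [15/34, 15/58]]; det S = -258840/1248769
solve [mL_A; mL_B] = S·[w00; w01] and [mR_A; mR_B] = S·[w10; w11]:
  w00 = -1, w01 = -1/2, w10 = 1, w11 = 0

-1 -1/2 1 0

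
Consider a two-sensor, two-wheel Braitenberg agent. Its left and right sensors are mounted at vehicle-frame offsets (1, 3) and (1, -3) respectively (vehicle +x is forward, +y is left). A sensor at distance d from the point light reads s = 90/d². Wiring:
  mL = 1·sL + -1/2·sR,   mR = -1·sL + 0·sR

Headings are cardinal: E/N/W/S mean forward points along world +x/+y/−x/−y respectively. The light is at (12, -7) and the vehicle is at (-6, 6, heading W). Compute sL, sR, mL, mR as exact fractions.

left sensor world pos  = (-7, 3); dL² = 461
right sensor world pos = (-7, 9); dR² = 617
sL = 90/461 = 90/461
sR = 90/617 = 90/617
mL = 1·sL + -1/2·sR = 34785/284437
mR = -1·sL + 0·sR = -90/461

90/461 90/617 34785/284437 -90/461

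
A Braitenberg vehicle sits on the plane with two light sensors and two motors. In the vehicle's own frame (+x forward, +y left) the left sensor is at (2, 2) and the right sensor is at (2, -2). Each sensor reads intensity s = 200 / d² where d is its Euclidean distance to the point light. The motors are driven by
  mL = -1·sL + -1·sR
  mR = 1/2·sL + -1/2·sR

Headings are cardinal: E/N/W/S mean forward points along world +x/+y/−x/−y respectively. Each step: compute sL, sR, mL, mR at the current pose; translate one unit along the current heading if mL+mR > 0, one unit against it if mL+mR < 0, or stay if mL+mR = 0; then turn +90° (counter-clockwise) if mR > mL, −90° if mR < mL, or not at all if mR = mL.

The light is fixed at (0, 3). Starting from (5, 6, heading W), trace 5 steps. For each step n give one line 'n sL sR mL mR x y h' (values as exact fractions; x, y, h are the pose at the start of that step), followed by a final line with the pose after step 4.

0 20 100/17 -440/17 120/17 5 6 W
1 40/13 200/17 -3280/221 -960/221 6 6 S
2 2 50/17 -84/17 -8/17 6 7 E
3 40/9 40/17 -1040/153 160/153 5 7 N
4 20 100/17 -440/17 120/17 5 6 W
final 6 6 S

n=0: pose=(5,6,W); sL=20, sR=100/17; mL=-440/17, mR=120/17; mL+mR=-320/17 → advance -1; mR−mL=560/17 → turn +1·90°
n=1: pose=(6,6,S); sL=40/13, sR=200/17; mL=-3280/221, mR=-960/221; mL+mR=-4240/221 → advance -1; mR−mL=2320/221 → turn +1·90°
n=2: pose=(6,7,E); sL=2, sR=50/17; mL=-84/17, mR=-8/17; mL+mR=-92/17 → advance -1; mR−mL=76/17 → turn +1·90°
n=3: pose=(5,7,N); sL=40/9, sR=40/17; mL=-1040/153, mR=160/153; mL+mR=-880/153 → advance -1; mR−mL=400/51 → turn +1·90°
n=4: pose=(5,6,W); sL=20, sR=100/17; mL=-440/17, mR=120/17; mL+mR=-320/17 → advance -1; mR−mL=560/17 → turn +1·90°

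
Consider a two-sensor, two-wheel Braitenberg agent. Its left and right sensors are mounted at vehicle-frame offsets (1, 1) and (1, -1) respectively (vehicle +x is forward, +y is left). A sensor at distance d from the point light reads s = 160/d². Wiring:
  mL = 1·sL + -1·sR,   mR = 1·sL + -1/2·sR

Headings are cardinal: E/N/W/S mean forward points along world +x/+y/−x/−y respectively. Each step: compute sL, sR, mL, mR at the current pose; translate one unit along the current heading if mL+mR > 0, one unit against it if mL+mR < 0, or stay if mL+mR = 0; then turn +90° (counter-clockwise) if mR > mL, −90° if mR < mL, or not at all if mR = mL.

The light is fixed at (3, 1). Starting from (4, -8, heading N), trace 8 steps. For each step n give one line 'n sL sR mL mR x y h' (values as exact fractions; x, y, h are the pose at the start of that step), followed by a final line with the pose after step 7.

0 5/2 40/17 5/34 45/34 4 -8 N
1 160/81 160/49 -5120/3969 1360/3969 4 -7 W
2 16/9 80/41 -64/369 296/369 5 -7 S
3 160/73 160/109 5760/7957 11600/7957 5 -8 E
4 40/17 2 6/17 23/17 6 -8 N
5 32/17 160/53 -1024/901 336/901 6 -7 W
6 80/53 16/9 -128/477 296/477 7 -7 S
7 160/89 32/25 1152/2225 2576/2225 7 -8 E
final 8 -8 N

n=0: pose=(4,-8,N); sL=5/2, sR=40/17; mL=5/34, mR=45/34; mL+mR=25/17 → advance +1; mR−mL=20/17 → turn +1·90°
n=1: pose=(4,-7,W); sL=160/81, sR=160/49; mL=-5120/3969, mR=1360/3969; mL+mR=-3760/3969 → advance -1; mR−mL=80/49 → turn +1·90°
n=2: pose=(5,-7,S); sL=16/9, sR=80/41; mL=-64/369, mR=296/369; mL+mR=232/369 → advance +1; mR−mL=40/41 → turn +1·90°
n=3: pose=(5,-8,E); sL=160/73, sR=160/109; mL=5760/7957, mR=11600/7957; mL+mR=17360/7957 → advance +1; mR−mL=80/109 → turn +1·90°
n=4: pose=(6,-8,N); sL=40/17, sR=2; mL=6/17, mR=23/17; mL+mR=29/17 → advance +1; mR−mL=1 → turn +1·90°
n=5: pose=(6,-7,W); sL=32/17, sR=160/53; mL=-1024/901, mR=336/901; mL+mR=-688/901 → advance -1; mR−mL=80/53 → turn +1·90°
n=6: pose=(7,-7,S); sL=80/53, sR=16/9; mL=-128/477, mR=296/477; mL+mR=56/159 → advance +1; mR−mL=8/9 → turn +1·90°
n=7: pose=(7,-8,E); sL=160/89, sR=32/25; mL=1152/2225, mR=2576/2225; mL+mR=3728/2225 → advance +1; mR−mL=16/25 → turn +1·90°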